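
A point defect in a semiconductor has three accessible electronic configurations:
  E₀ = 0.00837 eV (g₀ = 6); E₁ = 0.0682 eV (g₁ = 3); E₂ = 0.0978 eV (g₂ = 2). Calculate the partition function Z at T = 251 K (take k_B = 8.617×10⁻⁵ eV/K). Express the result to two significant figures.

Z = 4.2

k_BT = 8.617×10⁻⁵ × 251 K = 0.02163 eV.
Eᵢ/kT = 0.3870, 3.153, 4.521.
Z = Σ gᵢe^(−Eᵢ/kT) = 6·e^(−0.3870) + 3·e^(−3.153) + 2·e^(−4.521) = 4.075 + 0.1282 + 0.02176 = 4.225.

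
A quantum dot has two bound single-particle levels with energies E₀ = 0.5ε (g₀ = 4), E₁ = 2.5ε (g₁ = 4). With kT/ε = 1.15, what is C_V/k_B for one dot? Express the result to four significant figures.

Eᵢ/kT = 0.434783, 2.17391.
Z = Σ gᵢe^(−Eᵢ/kT) = 4·e^(−0.434783) + 4·e^(−2.17391) = 2.58962 + 0.454928 = 3.04455.
⟨E⟩ = 0.798847 ε, ⟨E²⟩ = 1.14654 ε².
C_V/k_B = (⟨E²⟩ − ⟨E⟩²)/(kT)² = (1.14654 − 0.638157)/1.32250 = 0.3844.

0.3844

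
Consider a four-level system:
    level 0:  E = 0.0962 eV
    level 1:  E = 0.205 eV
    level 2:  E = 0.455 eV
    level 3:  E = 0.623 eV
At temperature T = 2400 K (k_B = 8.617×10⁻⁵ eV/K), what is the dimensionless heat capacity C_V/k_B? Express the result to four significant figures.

k_BT = 8.617×10⁻⁵ × 2400 K = 0.206808 eV.
Eᵢ/kT = 0.465166, 0.991258, 2.20011, 3.01246.
Z = Σ e^(−Eᵢ/kT) = e^(−0.465166) + e^(−0.991258) + e^(−2.20011) + e^(−3.01246) = 0.628031 + 0.371110 + 0.110791 + 0.0491706 = 1.15910.
⟨E⟩ = 0.187678 eV, ⟨E²⟩ = 0.0547226 eV².
C_V/k_B = (⟨E²⟩ − ⟨E⟩²)/(kT)² = (0.0547226 − 0.0352230)/0.0427695 = 0.4559.

0.4559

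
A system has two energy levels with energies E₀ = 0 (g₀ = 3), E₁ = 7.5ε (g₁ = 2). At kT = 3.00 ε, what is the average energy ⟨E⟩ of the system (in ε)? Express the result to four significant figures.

Eᵢ/kT = 0, 2.50000.
Z = Σ gᵢe^(−Eᵢ/kT) = 3·e^(−0) + 2·e^(−2.50000) = 3.00000 + 0.164170 = 3.16417.
⟨E⟩ = Σ Eᵢ gᵢe^(−Eᵢ/kT) / Z = (0·3.00000 + 7.5·0.164170) / 3.16417 = 0.3891 ε.

0.3891 ε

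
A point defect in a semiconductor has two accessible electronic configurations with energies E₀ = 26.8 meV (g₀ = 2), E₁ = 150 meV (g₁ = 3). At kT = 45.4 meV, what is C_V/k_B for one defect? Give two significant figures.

Eᵢ/kT = 0.5903, 3.304.
Z = Σ gᵢe^(−Eᵢ/kT) = 2·e^(−0.5903) + 3·e^(−3.304) = 1.108 + 0.1102 = 1.218.
⟨E⟩ = 37.95 meV, ⟨E²⟩ = 2689 meV².
C_V/k_B = (⟨E²⟩ − ⟨E⟩²)/(kT)² = (2689 − 1440)/2061 = 0.61.

0.61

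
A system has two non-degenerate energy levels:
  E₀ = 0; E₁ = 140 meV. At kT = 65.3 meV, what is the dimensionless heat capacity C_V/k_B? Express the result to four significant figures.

Eᵢ/kT = 0, 2.14395.
Z = Σ e^(−Eᵢ/kT) = e^(−0) + e^(−2.14395) = 1.00000 + 0.117191 = 1.11719.
⟨E⟩ = 14.6857 meV, ⟨E²⟩ = 2056.00 meV².
C_V/k_B = (⟨E²⟩ − ⟨E⟩²)/(kT)² = (2056.00 − 215.670)/4264.09 = 0.4316.

0.4316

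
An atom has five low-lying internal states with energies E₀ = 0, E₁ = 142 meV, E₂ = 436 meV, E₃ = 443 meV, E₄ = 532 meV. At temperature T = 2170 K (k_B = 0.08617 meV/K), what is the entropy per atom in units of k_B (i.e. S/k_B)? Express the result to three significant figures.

1.10

k_BT = 0.08617 × 2170 K = 186.99 meV.
Eᵢ/kT = 0, 0.75940, 2.3317, 2.3691, 2.8451.
Z = Σ e^(−Eᵢ/kT) = e^(−0) + e^(−0.75940) + e^(−2.3317) + e^(−2.3691) + e^(−2.8451) = 1.0000 + 0.46795 + 0.097130 + 0.093565 + 0.058128 = 1.7168.
⟨E⟩ = Σ EᵢPᵢ = 105.53 meV.
S/k_B = ln Z + ⟨E⟩/kT = ln(1.7168) + 105.53/186.99 = 0.54046 + 0.56436 = 1.10.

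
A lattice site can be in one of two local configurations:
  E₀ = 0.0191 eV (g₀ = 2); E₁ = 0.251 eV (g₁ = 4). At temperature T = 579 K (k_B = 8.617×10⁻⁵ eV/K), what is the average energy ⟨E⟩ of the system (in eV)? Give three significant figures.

0.0235 eV

k_BT = 8.617×10⁻⁵ × 579 K = 0.049892 eV.
Eᵢ/kT = 0.38283, 5.0309.
Z = Σ gᵢe^(−Eᵢ/kT) = 2·e^(−0.38283) + 4·e^(−5.0309) = 1.3639 + 0.026132 = 1.3900.
⟨E⟩ = Σ Eᵢ gᵢe^(−Eᵢ/kT) / Z = (0.0191·1.3639 + 0.251·0.026132) / 1.3900 = 0.0235 eV.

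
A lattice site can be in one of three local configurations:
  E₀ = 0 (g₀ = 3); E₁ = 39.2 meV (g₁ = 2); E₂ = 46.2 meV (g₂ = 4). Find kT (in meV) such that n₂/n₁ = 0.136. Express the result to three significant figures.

n₂/n₁ = (g₂/g₁) exp[−(E₂−E₁)/kT] = 0.136.
⇒ (E₂−E₁)/kT = ln((4/2)/0.136) = ln(14.706) = 2.6883.
kT = 7.0 meV / 2.6883 = 2.60 meV.

2.60 meV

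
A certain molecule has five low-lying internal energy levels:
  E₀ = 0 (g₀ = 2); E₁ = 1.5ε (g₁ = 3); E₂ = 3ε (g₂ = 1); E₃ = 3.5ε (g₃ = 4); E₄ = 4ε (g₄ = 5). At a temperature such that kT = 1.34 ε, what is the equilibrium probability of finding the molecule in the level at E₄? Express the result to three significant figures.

Eᵢ/kT = 0, 1.1194, 2.2388, 2.6119, 2.9851.
Z = Σ gᵢe^(−Eᵢ/kT) = 2·e^(−0) + 3·e^(−1.1194) + 1·e^(−2.2388) + 4·e^(−2.6119) + 5·e^(−2.9851) = 2.0000 + 0.97943 + 0.10659 + 0.29358 + 0.25267 = 3.6323.
P₄ = g₄ e^(−E₄/kT) / Z = 0.25267/3.6323 = 0.0696.

0.0696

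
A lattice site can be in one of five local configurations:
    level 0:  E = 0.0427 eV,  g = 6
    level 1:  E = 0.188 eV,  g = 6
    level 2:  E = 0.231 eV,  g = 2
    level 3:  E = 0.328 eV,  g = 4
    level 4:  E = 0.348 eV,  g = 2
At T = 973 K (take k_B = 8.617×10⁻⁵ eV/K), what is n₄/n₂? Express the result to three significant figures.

0.248

k_BT = 8.617×10⁻⁵ × 973 K = 0.083843 eV.
n₄/n₂ = (g₄/g₂) exp[−(E₄−E₂)/kT] = (2/2) × exp(−(0.117 eV)/(0.083843 eV)) = (2/2) × exp(-1.3955) = 0.248.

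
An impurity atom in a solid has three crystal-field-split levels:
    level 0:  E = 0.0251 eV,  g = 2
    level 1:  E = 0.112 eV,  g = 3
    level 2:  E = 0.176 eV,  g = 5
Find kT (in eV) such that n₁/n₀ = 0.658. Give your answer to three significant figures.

n₁/n₀ = (g₁/g₀) exp[−(E₁−E₀)/kT] = 0.658.
⇒ (E₁−E₀)/kT = ln((3/2)/0.658) = ln(2.2796) = 0.82400.
kT = 0.0869 eV / 0.82400 = 0.105 eV.

0.105 eV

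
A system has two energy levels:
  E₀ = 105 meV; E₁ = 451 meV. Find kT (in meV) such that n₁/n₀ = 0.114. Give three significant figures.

159 meV

n₁/n₀ = exp[−(E₁−E₀)/kT] = 0.114.
⇒ (E₁−E₀)/kT = ln(1/0.114) = ln(8.7719) = 2.1716.
kT = 346 meV / 2.1716 = 159 meV.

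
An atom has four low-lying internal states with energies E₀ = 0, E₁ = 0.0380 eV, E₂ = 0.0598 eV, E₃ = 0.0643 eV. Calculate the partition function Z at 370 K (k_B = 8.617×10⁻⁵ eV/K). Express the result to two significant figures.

Z = 1.6

k_BT = 8.617×10⁻⁵ × 370 K = 0.03188 eV.
Eᵢ/kT = 0, 1.192, 1.876, 2.017.
Z = Σ e^(−Eᵢ/kT) = e^(−0) + e^(−1.192) + e^(−1.876) + e^(−2.017) = 1.000 + 0.3036 + 0.1532 + 0.1331 = 1.590.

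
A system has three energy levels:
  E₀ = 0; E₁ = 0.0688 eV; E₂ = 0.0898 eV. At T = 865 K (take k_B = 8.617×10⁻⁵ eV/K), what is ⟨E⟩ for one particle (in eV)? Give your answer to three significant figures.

k_BT = 8.617×10⁻⁵ × 865 K = 0.074537 eV.
Eᵢ/kT = 0, 0.92303, 1.2048.
Z = Σ e^(−Eᵢ/kT) = e^(−0) + e^(−0.92303) + e^(−1.2048) = 1.0000 + 0.39731 + 0.29975 = 1.6971.
⟨E⟩ = Σ Eᵢ e^(−Eᵢ/kT) / Z = (0·1.0000 + 0.0688·0.39731 + 0.0898·0.29975) / 1.6971 = 0.0320 eV.

0.0320 eV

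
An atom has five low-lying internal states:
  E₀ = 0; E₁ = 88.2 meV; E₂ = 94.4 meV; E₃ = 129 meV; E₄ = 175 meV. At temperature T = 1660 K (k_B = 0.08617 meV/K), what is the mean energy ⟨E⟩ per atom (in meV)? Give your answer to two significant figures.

73 meV

k_BT = 0.08617 × 1660 K = 143.0 meV.
Eᵢ/kT = 0, 0.6168, 0.6601, 0.9021, 1.224.
Z = Σ e^(−Eᵢ/kT) = e^(−0) + e^(−0.6168) + e^(−0.6601) + e^(−0.9021) + e^(−1.224) = 1.000 + 0.5397 + 0.5168 + 0.4057 + 0.2941 = 2.756.
⟨E⟩ = Σ Eᵢ e^(−Eᵢ/kT) / Z = (0·1.000 + 88.2·0.5397 + 94.4·0.5168 + 129·0.4057 + 175·0.2941) / 2.756 = 73 meV.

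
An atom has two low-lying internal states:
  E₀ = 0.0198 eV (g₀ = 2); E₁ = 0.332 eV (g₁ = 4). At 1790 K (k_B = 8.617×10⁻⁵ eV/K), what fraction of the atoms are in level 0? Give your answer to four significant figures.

k_BT = 8.617×10⁻⁵ × 1790 K = 0.154244 eV.
Eᵢ/kT = 0.128368, 2.15243.
Z = Σ gᵢe^(−Eᵢ/kT) = 2·e^(−0.128368) + 4·e^(−2.15243) = 1.75906 + 0.464806 = 2.22387.
P₀ = g₀ e^(−E₀/kT) / Z = 1.75906/2.22387 = 0.7910.

0.7910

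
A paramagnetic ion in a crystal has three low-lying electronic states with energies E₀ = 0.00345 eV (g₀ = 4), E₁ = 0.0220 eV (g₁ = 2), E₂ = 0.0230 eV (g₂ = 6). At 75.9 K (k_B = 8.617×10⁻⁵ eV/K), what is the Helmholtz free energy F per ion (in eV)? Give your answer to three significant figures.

k_BT = 8.617×10⁻⁵ × 75.9 K = 0.0065403 eV.
Eᵢ/kT = 0.52750, 3.3638, 3.5167.
Z = Σ gᵢe^(−Eᵢ/kT) = 4·e^(−0.52750) + 2·e^(−3.3638) + 6·e^(−3.5167) = 2.3603 + 0.069207 + 0.17818 = 2.6077.
F = −kT ln Z = −0.0065403 × ln(2.6077) = −0.0065403 × 0.95847 = -0.00627 eV.

-0.00627 eV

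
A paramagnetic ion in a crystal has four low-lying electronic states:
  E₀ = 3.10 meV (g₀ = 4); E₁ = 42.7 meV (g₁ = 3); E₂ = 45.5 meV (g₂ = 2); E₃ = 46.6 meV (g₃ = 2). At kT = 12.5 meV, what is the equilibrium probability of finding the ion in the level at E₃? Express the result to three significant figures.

Eᵢ/kT = 0.24800, 3.4160, 3.6400, 3.7280.
Z = Σ gᵢe^(−Eᵢ/kT) = 4·e^(−0.24800) + 3·e^(−3.4160) + 2·e^(−3.6400) + 2·e^(−3.7280) = 3.1214 + 0.098531 + 0.052505 + 0.048082 = 3.3205.
P₃ = g₃ e^(−E₃/kT) / Z = 0.048082/3.3205 = 0.0145.

0.0145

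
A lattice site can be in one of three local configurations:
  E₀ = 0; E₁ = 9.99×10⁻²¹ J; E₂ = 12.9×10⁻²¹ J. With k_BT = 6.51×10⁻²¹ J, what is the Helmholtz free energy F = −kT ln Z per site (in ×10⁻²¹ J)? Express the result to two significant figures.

-2.0 ×10⁻²¹ J

Eᵢ/kT = 0, 1.535, 1.982.
Z = Σ e^(−Eᵢ/kT) = e^(−0) + e^(−1.535) + e^(−1.982) = 1.000 + 0.2155 + 0.1378 = 1.353.
F = −kT ln Z = −6.51 × ln(1.353) = −6.51 × 0.3023 = -2.0 ×10⁻²¹ J.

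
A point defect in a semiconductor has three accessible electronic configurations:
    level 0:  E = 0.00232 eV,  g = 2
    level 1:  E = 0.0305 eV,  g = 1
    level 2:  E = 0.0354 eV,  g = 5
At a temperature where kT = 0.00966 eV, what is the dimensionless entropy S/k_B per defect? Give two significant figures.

1.1

Eᵢ/kT = 0.2402, 3.157, 3.665.
Z = Σ gᵢe^(−Eᵢ/kT) = 2·e^(−0.2402) + 1·e^(−3.157) + 5·e^(−3.665) = 1.573 + 0.04255 + 0.1280 = 1.744.
⟨E⟩ = Σ EᵢPᵢ = 0.005435 eV.
S/k_B = ln Z + ⟨E⟩/kT = ln(1.744) + 0.005435/0.00966 = 0.5562 + 0.5626 = 1.1.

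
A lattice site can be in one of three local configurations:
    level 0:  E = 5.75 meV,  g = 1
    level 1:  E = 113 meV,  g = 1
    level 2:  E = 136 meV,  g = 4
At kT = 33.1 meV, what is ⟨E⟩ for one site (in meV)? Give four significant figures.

Eᵢ/kT = 0.173716, 3.41390, 4.10876.
Z = Σ gᵢe^(−Eᵢ/kT) = 1·e^(−0.173716) + 1·e^(−3.41390) + 4·e^(−4.10876) = 0.840536 + 0.0329126 + 0.0657125 = 0.939161.
⟨E⟩ = Σ Eᵢ gᵢe^(−Eᵢ/kT) / Z = (5.75·0.840536 + 113·0.0329126 + 136·0.0657125) / 0.939161 = 18.62 meV.

18.62 meV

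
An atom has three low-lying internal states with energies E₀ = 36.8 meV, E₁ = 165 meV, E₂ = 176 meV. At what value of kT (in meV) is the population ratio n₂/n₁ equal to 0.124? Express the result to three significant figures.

n₂/n₁ = exp[−(E₂−E₁)/kT] = 0.124.
⇒ (E₂−E₁)/kT = ln(1/0.124) = ln(8.0645) = 2.0875.
kT = 11 meV / 2.0875 = 5.27 meV.

5.27 meV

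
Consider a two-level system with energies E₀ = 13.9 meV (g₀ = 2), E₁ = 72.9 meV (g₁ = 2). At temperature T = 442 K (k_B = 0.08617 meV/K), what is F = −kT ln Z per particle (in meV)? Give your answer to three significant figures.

-19.8 meV

k_BT = 0.08617 × 442 K = 38.087 meV.
Eᵢ/kT = 0.36495, 1.9140.
Z = Σ gᵢe^(−Eᵢ/kT) = 2·e^(−0.36495) + 2·e^(−1.9140) = 1.3885 + 0.29498 = 1.6835.
F = −kT ln Z = −38.087 × ln(1.6835) = −38.087 × 0.52087 = -19.8 meV.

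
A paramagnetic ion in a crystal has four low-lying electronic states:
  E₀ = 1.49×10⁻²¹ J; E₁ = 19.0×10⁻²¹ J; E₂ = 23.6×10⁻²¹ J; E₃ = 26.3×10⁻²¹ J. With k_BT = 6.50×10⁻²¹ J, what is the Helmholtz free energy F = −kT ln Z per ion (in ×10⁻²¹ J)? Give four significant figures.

0.7363 ×10⁻²¹ J

Eᵢ/kT = 0.229231, 2.92308, 3.63077, 4.04615.
Z = Σ e^(−Eᵢ/kT) = e^(−0.229231) + e^(−2.92308) + e^(−3.63077) + e^(−4.04615) = 0.795145 + 0.0537678 + 0.0264958 + 0.0174896 = 0.892898.
F = −kT ln Z = −6.50 × ln(0.892898) = −6.50 × -0.113283 = 0.7363 ×10⁻²¹ J.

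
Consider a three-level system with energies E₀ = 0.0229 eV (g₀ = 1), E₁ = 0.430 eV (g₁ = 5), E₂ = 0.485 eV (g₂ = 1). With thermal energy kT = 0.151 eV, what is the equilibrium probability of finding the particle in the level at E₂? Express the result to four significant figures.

Eᵢ/kT = 0.151656, 2.84768, 3.21192.
Z = Σ gᵢe^(−Eᵢ/kT) = 1·e^(−0.151656) + 5·e^(−2.84768) + 1·e^(−3.21192) = 0.859284 + 0.289893 + 0.0402792 = 1.18946.
P₂ = g₂ e^(−E₂/kT) / Z = 0.0402792/1.18946 = 0.03386.

0.03386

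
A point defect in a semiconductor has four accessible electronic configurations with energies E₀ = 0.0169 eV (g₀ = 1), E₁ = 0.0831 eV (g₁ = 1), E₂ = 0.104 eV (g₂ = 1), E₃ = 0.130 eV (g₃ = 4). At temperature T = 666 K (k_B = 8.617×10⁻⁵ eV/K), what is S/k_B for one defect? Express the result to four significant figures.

k_BT = 8.617×10⁻⁵ × 666 K = 0.0573892 eV.
Eᵢ/kT = 0.294480, 1.44801, 1.81219, 2.26523.
Z = Σ gᵢe^(−Eᵢ/kT) = 1·e^(−0.294480) + 1·e^(−1.44801) + 1·e^(−1.81219) + 4·e^(−2.26523) = 0.744919 + 0.235038 + 0.163296 + 0.415225 = 1.55848.
⟨E⟩ = Σ EᵢPᵢ = 0.0661432 eV.
S/k_B = ln Z + ⟨E⟩/kT = ln(1.55848) + 0.0661432/0.0573892 = 0.443711 + 1.15254 = 1.596.

1.596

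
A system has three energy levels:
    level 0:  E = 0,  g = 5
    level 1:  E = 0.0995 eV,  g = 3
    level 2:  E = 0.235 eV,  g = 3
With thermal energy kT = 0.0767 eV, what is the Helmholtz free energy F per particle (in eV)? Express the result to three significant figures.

-0.137 eV

Eᵢ/kT = 0, 1.2973, 3.0639.
Z = Σ gᵢe^(−Eᵢ/kT) = 5·e^(−0) + 3·e^(−1.2973) + 3·e^(−3.0639) = 5.0000 + 0.81981 + 0.14012 = 5.9599.
F = −kT ln Z = −0.0767 × ln(5.9599) = −0.0767 × 1.7851 = -0.137 eV.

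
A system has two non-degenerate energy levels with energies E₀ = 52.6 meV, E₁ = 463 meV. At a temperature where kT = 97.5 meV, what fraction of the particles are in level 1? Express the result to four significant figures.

Eᵢ/kT = 0.539487, 4.74872.
Z = Σ e^(−Eᵢ/kT) = e^(−0.539487) + e^(−4.74872) = 0.583047 + 0.00866278 = 0.591710.
P₁ = e^(−E₁/kT) / Z = 0.00866278/0.591710 = 0.01464.

0.01464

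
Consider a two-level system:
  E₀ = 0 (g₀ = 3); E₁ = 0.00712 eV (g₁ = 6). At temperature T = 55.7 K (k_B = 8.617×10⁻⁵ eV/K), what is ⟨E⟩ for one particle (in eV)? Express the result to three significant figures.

0.00222 eV

k_BT = 8.617×10⁻⁵ × 55.7 K = 0.0047997 eV.
Eᵢ/kT = 0, 1.4834.
Z = Σ gᵢe^(−Eᵢ/kT) = 3·e^(−0) + 6·e^(−1.4834) = 3.0000 + 1.3612 = 4.3612.
⟨E⟩ = Σ Eᵢ gᵢe^(−Eᵢ/kT) / Z = (0·3.0000 + 0.00712·1.3612) / 4.3612 = 0.00222 eV.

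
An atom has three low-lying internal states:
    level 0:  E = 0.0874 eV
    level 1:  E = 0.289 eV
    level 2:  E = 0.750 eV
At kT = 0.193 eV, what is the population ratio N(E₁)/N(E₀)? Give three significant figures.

n₁/n₀ = exp[−(E₁−E₀)/kT] = exp(−(0.2016 eV)/(0.193 eV)) = exp(-1.0446) = 0.352.

0.352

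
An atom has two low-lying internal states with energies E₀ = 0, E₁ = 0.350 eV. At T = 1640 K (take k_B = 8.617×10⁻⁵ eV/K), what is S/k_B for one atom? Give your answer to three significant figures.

0.273

k_BT = 8.617×10⁻⁵ × 1640 K = 0.14132 eV.
Eᵢ/kT = 0, 2.4766.
Z = Σ e^(−Eᵢ/kT) = e^(−0) + e^(−2.4766) = 1.0000 + 0.084028 = 1.0840.
⟨E⟩ = Σ EᵢPᵢ = 0.027131 eV.
S/k_B = ln Z + ⟨E⟩/kT = ln(1.0840) + 0.027131/0.14132 = 0.080658 + 0.19198 = 0.273.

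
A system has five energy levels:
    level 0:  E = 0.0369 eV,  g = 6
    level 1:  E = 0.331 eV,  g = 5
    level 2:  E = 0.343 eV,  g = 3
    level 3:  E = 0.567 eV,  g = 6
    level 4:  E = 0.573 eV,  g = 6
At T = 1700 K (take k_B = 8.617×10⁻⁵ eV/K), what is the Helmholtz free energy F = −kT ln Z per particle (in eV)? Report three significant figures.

k_BT = 8.617×10⁻⁵ × 1700 K = 0.14649 eV.
Eᵢ/kT = 0.25189, 2.2595, 2.3415, 3.8706, 3.9115.
Z = Σ gᵢe^(−Eᵢ/kT) = 6·e^(−0.25189) + 5·e^(−2.2595) + 3·e^(−2.3415) + 6·e^(−3.8706) + 6·e^(−3.9115) = 4.6640 + 0.52201 + 0.28855 + 0.12508 + 0.12006 = 5.7197.
F = −kT ln Z = −0.14649 × ln(5.7197) = −0.14649 × 1.7439 = -0.255 eV.

-0.255 eV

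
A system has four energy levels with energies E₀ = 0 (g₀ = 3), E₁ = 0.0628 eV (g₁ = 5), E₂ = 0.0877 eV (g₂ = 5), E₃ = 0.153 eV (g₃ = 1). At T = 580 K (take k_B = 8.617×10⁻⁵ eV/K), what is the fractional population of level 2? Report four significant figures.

k_BT = 8.617×10⁻⁵ × 580 K = 0.0499786 eV.
Eᵢ/kT = 0, 1.25654, 1.75475, 3.06131.
Z = Σ gᵢe^(−Eᵢ/kT) = 3·e^(−0) + 5·e^(−1.25654) + 5·e^(−1.75475) + 1·e^(−3.06131) = 3.00000 + 1.42319 + 0.864752 + 0.0468263 = 5.33477.
P₂ = g₂ e^(−E₂/kT) / Z = 0.864752/5.33477 = 0.1621.

0.1621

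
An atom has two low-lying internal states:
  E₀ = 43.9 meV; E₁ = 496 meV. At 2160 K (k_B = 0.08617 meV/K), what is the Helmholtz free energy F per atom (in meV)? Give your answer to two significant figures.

k_BT = 0.08617 × 2160 K = 186.1 meV.
Eᵢ/kT = 0.2359, 2.665.
Z = Σ e^(−Eᵢ/kT) = e^(−0.2359) + e^(−2.665) = 0.7899 + 0.06960 = 0.8595.
F = −kT ln Z = −186.1 × ln(0.8595) = −186.1 × -0.1514 = 28 meV.

28 meV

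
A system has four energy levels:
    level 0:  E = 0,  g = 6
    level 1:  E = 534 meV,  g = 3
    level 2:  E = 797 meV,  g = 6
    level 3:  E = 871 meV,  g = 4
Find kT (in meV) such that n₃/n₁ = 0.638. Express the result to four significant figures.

n₃/n₁ = (g₃/g₁) exp[−(E₃−E₁)/kT] = 0.638.
⇒ (E₃−E₁)/kT = ln((4/3)/0.638) = ln(2.08986) = 0.737097.
kT = 337 meV / 0.737097 = 457.2 meV.

457.2 meV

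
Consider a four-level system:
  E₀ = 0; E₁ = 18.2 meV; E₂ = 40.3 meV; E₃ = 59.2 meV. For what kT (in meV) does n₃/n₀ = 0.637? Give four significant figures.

131.3 meV

n₃/n₀ = exp[−(E₃−E₀)/kT] = 0.637.
⇒ (E₃−E₀)/kT = ln(1/0.637) = ln(1.56986) = 0.450986.
kT = 59.2 meV / 0.450986 = 131.3 meV.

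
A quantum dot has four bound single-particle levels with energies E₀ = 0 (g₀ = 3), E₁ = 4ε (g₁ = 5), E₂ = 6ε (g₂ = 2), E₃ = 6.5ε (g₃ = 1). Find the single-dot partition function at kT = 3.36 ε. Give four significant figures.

Z = 5.000

Eᵢ/kT = 0, 1.19048, 1.78571, 1.93452.
Z = Σ gᵢe^(−Eᵢ/kT) = 3·e^(−0) + 5·e^(−1.19048) + 2·e^(−1.78571) + 1·e^(−1.93452) = 3.00000 + 1.52038 + 0.335356 + 0.144494 = 5.00023.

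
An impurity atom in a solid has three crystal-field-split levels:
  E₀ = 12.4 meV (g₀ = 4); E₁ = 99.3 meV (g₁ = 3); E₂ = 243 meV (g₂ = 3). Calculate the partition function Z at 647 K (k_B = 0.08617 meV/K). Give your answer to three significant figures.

Z = 3.75

k_BT = 0.08617 × 647 K = 55.752 meV.
Eᵢ/kT = 0.22241, 1.7811, 4.3586.
Z = Σ gᵢe^(−Eᵢ/kT) = 4·e^(−0.22241) + 3·e^(−1.7811) + 3·e^(−4.3586) = 3.2023 + 0.50536 + 0.038389 = 3.7460.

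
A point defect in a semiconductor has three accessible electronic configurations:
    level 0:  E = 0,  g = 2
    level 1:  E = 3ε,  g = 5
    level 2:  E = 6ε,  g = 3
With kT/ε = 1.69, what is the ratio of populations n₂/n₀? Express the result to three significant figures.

n₂/n₀ = (g₂/g₀) exp[−(E₂−E₀)/kT] = (3/2) × exp(−(6ε)/(1.69ε)) = (3/2) × exp(-3.5503) = 0.0431.

0.0431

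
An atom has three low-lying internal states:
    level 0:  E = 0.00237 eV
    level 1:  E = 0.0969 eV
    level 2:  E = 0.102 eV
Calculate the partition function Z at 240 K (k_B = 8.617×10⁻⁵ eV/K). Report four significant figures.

k_BT = 8.617×10⁻⁵ × 240 K = 0.0206808 eV.
Eᵢ/kT = 0.114599, 4.68551, 4.93211.
Z = Σ e^(−Eᵢ/kT) = e^(−0.114599) + e^(−4.68551) + e^(−4.93211) = 0.891724 + 0.00922803 + 0.00721127 = 0.908163.

Z = 0.9082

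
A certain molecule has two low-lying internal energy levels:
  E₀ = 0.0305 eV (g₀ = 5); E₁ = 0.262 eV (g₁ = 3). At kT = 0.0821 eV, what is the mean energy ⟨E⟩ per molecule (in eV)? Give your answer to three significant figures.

Eᵢ/kT = 0.37150, 3.1912.
Z = Σ gᵢe^(−Eᵢ/kT) = 5·e^(−0.37150) + 3·e^(−3.1912) = 3.4485 + 0.12337 = 3.5719.
⟨E⟩ = Σ Eᵢ gᵢe^(−Eᵢ/kT) / Z = (0.0305·3.4485 + 0.262·0.12337) / 3.5719 = 0.0385 eV.

0.0385 eV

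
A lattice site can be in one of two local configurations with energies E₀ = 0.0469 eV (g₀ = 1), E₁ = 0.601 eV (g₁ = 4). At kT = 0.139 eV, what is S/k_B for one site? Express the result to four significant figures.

Eᵢ/kT = 0.337410, 4.32374.
Z = Σ gᵢe^(−Eᵢ/kT) = 1·e^(−0.337410) + 4·e^(−4.32374) = 0.713616 + 0.0530009 = 0.766617.
⟨E⟩ = Σ EᵢPᵢ = 0.0852083 eV.
S/k_B = ln Z + ⟨E⟩/kT = ln(0.766617) + 0.0852083/0.139 = -0.265768 + 0.613009 = 0.3472.

0.3472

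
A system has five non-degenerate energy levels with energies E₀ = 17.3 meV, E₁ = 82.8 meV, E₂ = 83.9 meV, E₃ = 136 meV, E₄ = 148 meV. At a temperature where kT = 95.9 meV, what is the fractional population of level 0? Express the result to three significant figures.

0.392

Eᵢ/kT = 0.18040, 0.86340, 0.87487, 1.4181, 1.5433.
Z = Σ e^(−Eᵢ/kT) = e^(−0.18040) + e^(−0.86340) + e^(−0.87487) + e^(−1.4181) + e^(−1.5433) = 0.83494 + 0.42173 + 0.41692 + 0.24217 + 0.21367 = 2.1294.
P₀ = e^(−E₀/kT) / Z = 0.83494/2.1294 = 0.392.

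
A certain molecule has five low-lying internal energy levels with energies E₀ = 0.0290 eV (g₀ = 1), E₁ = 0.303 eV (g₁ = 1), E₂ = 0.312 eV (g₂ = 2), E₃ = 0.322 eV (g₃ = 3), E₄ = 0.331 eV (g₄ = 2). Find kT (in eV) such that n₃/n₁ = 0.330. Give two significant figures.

0.0086 eV

n₃/n₁ = (g₃/g₁) exp[−(E₃−E₁)/kT] = 0.330.
⇒ (E₃−E₁)/kT = ln((3/1)/0.330) = ln(9.091) = 2.207.
kT = 0.019 eV / 2.207 = 0.0086 eV.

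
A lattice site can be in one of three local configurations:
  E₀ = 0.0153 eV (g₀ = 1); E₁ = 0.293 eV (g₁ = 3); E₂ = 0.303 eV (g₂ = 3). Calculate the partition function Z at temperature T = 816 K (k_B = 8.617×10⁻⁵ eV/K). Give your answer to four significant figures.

Z = 0.8913

k_BT = 8.617×10⁻⁵ × 816 K = 0.0703147 eV.
Eᵢ/kT = 0.217593, 4.16698, 4.30920.
Z = Σ gᵢe^(−Eᵢ/kT) = 1·e^(−0.217593) + 3·e^(−4.16698) + 3·e^(−4.30920) = 0.804453 + 0.0464970 + 0.0403329 = 0.891283.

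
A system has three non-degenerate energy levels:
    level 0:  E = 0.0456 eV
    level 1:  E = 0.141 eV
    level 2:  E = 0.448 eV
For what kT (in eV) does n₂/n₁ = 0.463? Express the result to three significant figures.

n₂/n₁ = exp[−(E₂−E₁)/kT] = 0.463.
⇒ (E₂−E₁)/kT = ln(1/0.463) = ln(2.1598) = 0.77002.
kT = 0.307 eV / 0.77002 = 0.399 eV.

0.399 eV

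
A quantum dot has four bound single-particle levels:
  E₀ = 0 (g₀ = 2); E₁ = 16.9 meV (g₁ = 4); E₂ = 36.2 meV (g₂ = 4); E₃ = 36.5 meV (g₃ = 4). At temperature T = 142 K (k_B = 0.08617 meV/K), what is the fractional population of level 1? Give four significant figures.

k_BT = 0.08617 × 142 K = 12.2361 meV.
Eᵢ/kT = 0, 1.38116, 2.95846, 2.98298.
Z = Σ gᵢe^(−Eᵢ/kT) = 2·e^(−0) + 4·e^(−1.38116) + 4·e^(−2.95846) + 4·e^(−2.98298) = 2.00000 + 1.00515 + 0.207595 + 0.202567 = 3.41531.
P₁ = g₁ e^(−E₁/kT) / Z = 1.00515/3.41531 = 0.2943.

0.2943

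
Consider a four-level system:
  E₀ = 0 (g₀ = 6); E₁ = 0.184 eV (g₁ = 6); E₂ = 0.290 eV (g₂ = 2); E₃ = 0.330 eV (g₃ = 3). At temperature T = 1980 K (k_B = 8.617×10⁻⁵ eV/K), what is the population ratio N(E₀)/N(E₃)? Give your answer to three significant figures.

k_BT = 8.617×10⁻⁵ × 1980 K = 0.17062 eV.
n₀/n₃ = (g₀/g₃) exp[−(E₀−E₃)/kT] = (6/3) × exp(−(-0.330 eV)/(0.17062 eV)) = (6/3) × exp(1.9341) = 13.8.

13.8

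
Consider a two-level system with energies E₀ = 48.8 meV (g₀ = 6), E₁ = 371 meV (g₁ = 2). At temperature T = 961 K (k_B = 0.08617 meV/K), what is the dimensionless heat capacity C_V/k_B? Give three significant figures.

k_BT = 0.08617 × 961 K = 82.809 meV.
Eᵢ/kT = 0.58931, 4.4802.
Z = Σ gᵢe^(−Eᵢ/kT) = 6·e^(−0.58931) + 2·e^(−4.4802) = 3.3283 + 0.022662 = 3.3510.
⟨E⟩ = 50.978 meV, ⟨E²⟩ = 3296.1 meV².
C_V/k_B = (⟨E²⟩ − ⟨E⟩²)/(kT)² = (3296.1 − 2598.8)/6857.3 = 0.102.

0.102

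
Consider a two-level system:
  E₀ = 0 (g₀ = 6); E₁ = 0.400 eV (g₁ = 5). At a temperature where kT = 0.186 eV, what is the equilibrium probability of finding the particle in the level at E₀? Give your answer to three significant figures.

Eᵢ/kT = 0, 2.1505.
Z = Σ gᵢe^(−Eᵢ/kT) = 6·e^(−0) + 5·e^(−2.1505) = 6.0000 + 0.58213 = 6.5821.
P₀ = g₀ e^(−E₀/kT) / Z = 6.0000/6.5821 = 0.912.

0.912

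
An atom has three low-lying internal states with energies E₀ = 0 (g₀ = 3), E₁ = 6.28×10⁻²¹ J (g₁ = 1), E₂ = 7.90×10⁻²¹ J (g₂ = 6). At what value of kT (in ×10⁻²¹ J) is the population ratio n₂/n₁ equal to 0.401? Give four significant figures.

n₂/n₁ = (g₂/g₁) exp[−(E₂−E₁)/kT] = 0.401.
⇒ (E₂−E₁)/kT = ln((6/1)/0.401) = ln(14.9626) = 2.70555.
kT = 1.62 ×10⁻²¹ J / 2.70555 = 0.5988 ×10⁻²¹ J.

0.5988 ×10⁻²¹ J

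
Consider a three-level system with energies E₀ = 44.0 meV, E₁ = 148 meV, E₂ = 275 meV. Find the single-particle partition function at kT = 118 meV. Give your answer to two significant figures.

Z = 1.1

Eᵢ/kT = 0.3729, 1.254, 2.331.
Z = Σ e^(−Eᵢ/kT) = e^(−0.3729) + e^(−1.254) + e^(−2.331) = 0.6887 + 0.2854 + 0.09720 = 1.071.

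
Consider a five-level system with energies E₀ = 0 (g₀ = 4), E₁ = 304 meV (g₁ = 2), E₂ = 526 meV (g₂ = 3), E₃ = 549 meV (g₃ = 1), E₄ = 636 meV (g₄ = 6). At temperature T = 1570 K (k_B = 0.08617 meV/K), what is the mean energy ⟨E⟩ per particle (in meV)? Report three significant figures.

32.4 meV

k_BT = 0.08617 × 1570 K = 135.29 meV.
Eᵢ/kT = 0, 2.2470, 3.8879, 4.0579, 4.7010.
Z = Σ gᵢe^(−Eᵢ/kT) = 4·e^(−0) + 2·e^(−2.2470) + 3·e^(−3.8879) + 1·e^(−4.0579) + 6·e^(−4.7010) = 4.0000 + 0.21143 + 0.061465 + 0.017285 + 0.054517 = 4.3447.
⟨E⟩ = Σ Eᵢ gᵢe^(−Eᵢ/kT) / Z = (0·4.0000 + 304·0.21143 + 526·0.061465 + 549·0.017285 + 636·0.054517) / 4.3447 = 32.4 meV.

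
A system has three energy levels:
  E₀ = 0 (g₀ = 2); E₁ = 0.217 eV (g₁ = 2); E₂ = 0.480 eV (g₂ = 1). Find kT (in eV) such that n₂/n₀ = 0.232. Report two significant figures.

0.63 eV

n₂/n₀ = (g₂/g₀) exp[−(E₂−E₀)/kT] = 0.232.
⇒ (E₂−E₀)/kT = ln((1/2)/0.232) = ln(2.155) = 0.7678.
kT = 0.480 eV / 0.7678 = 0.63 eV.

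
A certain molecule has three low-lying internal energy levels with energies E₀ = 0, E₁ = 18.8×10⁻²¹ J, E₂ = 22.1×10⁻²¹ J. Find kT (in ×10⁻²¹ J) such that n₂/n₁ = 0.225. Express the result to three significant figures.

n₂/n₁ = exp[−(E₂−E₁)/kT] = 0.225.
⇒ (E₂−E₁)/kT = ln(1/0.225) = ln(4.4444) = 1.4916.
kT = 3.3 ×10⁻²¹ J / 1.4916 = 2.21 ×10⁻²¹ J.

2.21 ×10⁻²¹ J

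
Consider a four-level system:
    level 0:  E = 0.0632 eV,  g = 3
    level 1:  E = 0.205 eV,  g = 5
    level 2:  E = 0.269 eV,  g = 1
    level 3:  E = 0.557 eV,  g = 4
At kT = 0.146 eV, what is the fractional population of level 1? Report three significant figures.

Eᵢ/kT = 0.43288, 1.4041, 1.8425, 3.8151.
Z = Σ gᵢe^(−Eᵢ/kT) = 3·e^(−0.43288) + 5·e^(−1.4041) + 1·e^(−1.8425) + 4·e^(−3.8151) = 1.9459 + 1.2279 + 0.15842 + 0.088142 = 3.4204.
P₁ = g₁ e^(−E₁/kT) / Z = 1.2279/3.4204 = 0.359.

0.359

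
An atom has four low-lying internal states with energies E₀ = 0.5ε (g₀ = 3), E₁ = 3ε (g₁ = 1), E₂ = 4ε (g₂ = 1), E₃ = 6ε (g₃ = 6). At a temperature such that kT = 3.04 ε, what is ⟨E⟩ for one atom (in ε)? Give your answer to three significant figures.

Eᵢ/kT = 0.16447, 0.98684, 1.3158, 1.9737.
Z = Σ gᵢe^(−Eᵢ/kT) = 3·e^(−0.16447) + 1·e^(−0.98684) + 1·e^(−1.3158) + 6·e^(−1.9737) = 2.5450 + 0.37275 + 0.26826 + 0.83365 = 4.0197.
⟨E⟩ = Σ Eᵢ gᵢe^(−Eᵢ/kT) / Z = (0.5·2.5450 + 3·0.37275 + 4·0.26826 + 6·0.83365) / 4.0197 = 2.11 ε.

2.11 ε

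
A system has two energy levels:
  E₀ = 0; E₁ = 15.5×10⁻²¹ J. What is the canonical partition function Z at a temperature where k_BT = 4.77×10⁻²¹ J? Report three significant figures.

Z = 1.04

Eᵢ/kT = 0, 3.2495.
Z = Σ e^(−Eᵢ/kT) = e^(−0) + e^(−3.2495) = 1.0000 + 0.038794 = 1.0388.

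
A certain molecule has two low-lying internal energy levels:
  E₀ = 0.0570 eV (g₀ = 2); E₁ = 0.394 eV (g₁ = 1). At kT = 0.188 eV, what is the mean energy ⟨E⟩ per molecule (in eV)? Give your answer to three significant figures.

Eᵢ/kT = 0.30319, 2.0957.
Z = Σ gᵢe^(−Eᵢ/kT) = 2·e^(−0.30319) + 1·e^(−2.0957) = 1.4769 + 0.12298 = 1.5999.
⟨E⟩ = Σ Eᵢ gᵢe^(−Eᵢ/kT) / Z = (0.0570·1.4769 + 0.394·0.12298) / 1.5999 = 0.0829 eV.

0.0829 eV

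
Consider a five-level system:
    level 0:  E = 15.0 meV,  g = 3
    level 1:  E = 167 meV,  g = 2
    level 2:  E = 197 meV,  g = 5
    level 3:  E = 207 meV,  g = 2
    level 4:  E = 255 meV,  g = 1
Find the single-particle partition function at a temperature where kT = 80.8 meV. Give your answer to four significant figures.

Z = 3.378

Eᵢ/kT = 0.185644, 2.06683, 2.43812, 2.56188, 3.15594.
Z = Σ gᵢe^(−Eᵢ/kT) = 3·e^(−0.185644) + 2·e^(−2.06683) + 5·e^(−2.43812) + 2·e^(−2.56188) + 1·e^(−3.15594) = 2.49171 + 0.253173 + 0.436624 + 0.154319 + 0.0425983 = 3.37842.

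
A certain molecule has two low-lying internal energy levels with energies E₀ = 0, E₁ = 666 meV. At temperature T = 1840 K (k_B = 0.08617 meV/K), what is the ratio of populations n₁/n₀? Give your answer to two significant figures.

0.015

k_BT = 0.08617 × 1840 K = 158.6 meV.
n₁/n₀ = exp[−(E₁−E₀)/kT] = exp(−(666 meV)/(158.6 meV)) = exp(-4.199) = 0.015.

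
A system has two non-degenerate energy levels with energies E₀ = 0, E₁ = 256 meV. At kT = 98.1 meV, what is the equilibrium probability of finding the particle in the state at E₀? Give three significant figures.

Eᵢ/kT = 0, 2.6096.
Z = Σ e^(−Eᵢ/kT) = e^(−0) + e^(−2.6096) = 1.0000 + 0.073564 = 1.0736.
P₀ = e^(−E₀/kT) / Z = 1.0000/1.0736 = 0.931.

0.931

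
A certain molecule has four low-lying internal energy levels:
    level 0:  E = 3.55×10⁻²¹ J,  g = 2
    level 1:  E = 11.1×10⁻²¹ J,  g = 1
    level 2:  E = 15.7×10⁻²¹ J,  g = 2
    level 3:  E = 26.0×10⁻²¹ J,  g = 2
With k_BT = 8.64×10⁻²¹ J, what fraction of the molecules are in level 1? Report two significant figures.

Eᵢ/kT = 0.4109, 1.285, 1.817, 3.009.
Z = Σ gᵢe^(−Eᵢ/kT) = 2·e^(−0.4109) + 1·e^(−1.285) + 2·e^(−1.817) + 2·e^(−3.009) = 1.326 + 0.2767 + 0.3250 + 0.09868 = 2.026.
P₁ = g₁ e^(−E₁/kT) / Z = 0.2767/2.026 = 0.14.

0.14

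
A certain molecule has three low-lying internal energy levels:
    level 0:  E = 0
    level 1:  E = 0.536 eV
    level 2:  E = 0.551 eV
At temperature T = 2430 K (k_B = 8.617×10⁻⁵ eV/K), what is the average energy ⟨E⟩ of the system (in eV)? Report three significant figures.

k_BT = 8.617×10⁻⁵ × 2430 K = 0.20939 eV.
Eᵢ/kT = 0, 2.5598, 2.6315.
Z = Σ e^(−Eᵢ/kT) = e^(−0) + e^(−2.5598) + e^(−2.6315) = 1.0000 + 0.077320 + 0.071970 = 1.1493.
⟨E⟩ = Σ Eᵢ e^(−Eᵢ/kT) / Z = (0·1.0000 + 0.536·0.077320 + 0.551·0.071970) / 1.1493 = 0.0706 eV.

0.0706 eV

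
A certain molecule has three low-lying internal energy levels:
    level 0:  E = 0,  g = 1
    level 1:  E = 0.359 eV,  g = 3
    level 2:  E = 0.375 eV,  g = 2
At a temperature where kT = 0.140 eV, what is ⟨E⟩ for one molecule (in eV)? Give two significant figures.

Eᵢ/kT = 0, 2.564, 2.679.
Z = Σ gᵢe^(−Eᵢ/kT) = 1·e^(−0) + 3·e^(−2.564) + 2·e^(−2.679) = 1.000 + 0.2310 + 0.1373 = 1.368.
⟨E⟩ = Σ Eᵢ gᵢe^(−Eᵢ/kT) / Z = (0·1.000 + 0.359·0.2310 + 0.375·0.1373) / 1.368 = 0.098 eV.

0.098 eV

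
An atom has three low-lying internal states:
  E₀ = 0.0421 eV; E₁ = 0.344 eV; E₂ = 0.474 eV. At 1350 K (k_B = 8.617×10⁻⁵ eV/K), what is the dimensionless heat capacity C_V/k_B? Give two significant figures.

k_BT = 8.617×10⁻⁵ × 1350 K = 0.1163 eV.
Eᵢ/kT = 0.3620, 2.958, 4.076.
Z = Σ e^(−Eᵢ/kT) = e^(−0.3620) + e^(−2.958) + e^(−4.076) = 0.6963 + 0.05192 + 0.01698 = 0.7652.
⟨E⟩ = 0.07217 eV, ⟨E²⟩ = 0.01463 eV².
C_V/k_B = (⟨E²⟩ − ⟨E⟩²)/(kT)² = (0.01463 − 0.005209)/0.01353 = 0.70.

0.70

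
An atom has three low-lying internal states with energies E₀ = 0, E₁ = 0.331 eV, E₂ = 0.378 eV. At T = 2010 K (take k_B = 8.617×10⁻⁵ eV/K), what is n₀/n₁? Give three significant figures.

k_BT = 8.617×10⁻⁵ × 2010 K = 0.17320 eV.
n₀/n₁ = exp[−(E₀−E₁)/kT] = exp(−(-0.331 eV)/(0.17320 eV)) = exp(1.9111) = 6.76.

6.76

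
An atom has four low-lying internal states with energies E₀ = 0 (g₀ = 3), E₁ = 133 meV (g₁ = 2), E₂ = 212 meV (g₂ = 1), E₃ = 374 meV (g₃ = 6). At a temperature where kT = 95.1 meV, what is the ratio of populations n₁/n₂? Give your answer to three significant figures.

n₁/n₂ = (g₁/g₂) exp[−(E₁−E₂)/kT] = (2/1) × exp(−(-79 meV)/(95.1 meV)) = (2/1) × exp(0.83070) = 4.59.

4.59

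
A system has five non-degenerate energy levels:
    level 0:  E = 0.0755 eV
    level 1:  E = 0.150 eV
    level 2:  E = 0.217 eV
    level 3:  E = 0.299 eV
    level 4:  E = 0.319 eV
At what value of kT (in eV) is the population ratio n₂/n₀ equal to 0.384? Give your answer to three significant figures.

0.148 eV

n₂/n₀ = exp[−(E₂−E₀)/kT] = 0.384.
⇒ (E₂−E₀)/kT = ln(1/0.384) = ln(2.6042) = 0.95713.
kT = 0.1415 eV / 0.95713 = 0.148 eV.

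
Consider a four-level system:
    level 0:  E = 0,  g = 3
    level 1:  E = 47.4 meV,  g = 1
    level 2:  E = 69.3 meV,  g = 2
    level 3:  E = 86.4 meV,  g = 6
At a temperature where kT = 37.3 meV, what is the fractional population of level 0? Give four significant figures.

0.7169

Eᵢ/kT = 0, 1.27078, 1.85791, 2.31635.
Z = Σ gᵢe^(−Eᵢ/kT) = 3·e^(−0) + 1·e^(−1.27078) + 2·e^(−1.85791) + 6·e^(−2.31635) = 3.00000 + 0.280613 + 0.311997 + 0.591798 = 4.18441.
P₀ = g₀ e^(−E₀/kT) / Z = 3.00000/4.18441 = 0.7169.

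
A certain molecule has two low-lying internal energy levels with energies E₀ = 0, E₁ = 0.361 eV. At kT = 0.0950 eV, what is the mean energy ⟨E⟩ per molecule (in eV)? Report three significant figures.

0.00790 eV

Eᵢ/kT = 0, 3.8000.
Z = Σ e^(−Eᵢ/kT) = e^(−0) + e^(−3.8000) = 1.0000 + 0.022371 = 1.0224.
⟨E⟩ = Σ Eᵢ e^(−Eᵢ/kT) / Z = (0·1.0000 + 0.361·0.022371) / 1.0224 = 0.00790 eV.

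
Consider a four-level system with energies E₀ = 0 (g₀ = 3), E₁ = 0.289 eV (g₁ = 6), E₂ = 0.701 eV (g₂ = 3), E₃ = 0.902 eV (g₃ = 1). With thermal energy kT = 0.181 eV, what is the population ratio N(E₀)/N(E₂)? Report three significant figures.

n₀/n₂ = (g₀/g₂) exp[−(E₀−E₂)/kT] = (3/3) × exp(−(-0.701 eV)/(0.181 eV)) = (3/3) × exp(3.8729) = 48.1.

48.1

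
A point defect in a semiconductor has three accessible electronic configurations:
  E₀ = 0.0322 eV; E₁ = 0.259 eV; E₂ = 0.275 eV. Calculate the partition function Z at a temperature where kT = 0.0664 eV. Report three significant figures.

Eᵢ/kT = 0.48494, 3.9006, 4.1416.
Z = Σ e^(−Eᵢ/kT) = e^(−0.48494) + e^(−3.9006) + e^(−4.1416) = 0.61573 + 0.020230 + 0.015897 = 0.65186.

Z = 0.652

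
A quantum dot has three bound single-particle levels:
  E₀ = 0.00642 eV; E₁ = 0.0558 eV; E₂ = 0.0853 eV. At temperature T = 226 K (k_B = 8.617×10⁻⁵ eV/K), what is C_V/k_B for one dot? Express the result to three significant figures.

0.664

k_BT = 8.617×10⁻⁵ × 226 K = 0.019474 eV.
Eᵢ/kT = 0.32967, 2.8654, 4.3802.
Z = Σ e^(−Eᵢ/kT) = e^(−0.32967) + e^(−2.8654) + e^(−4.3802) = 0.71916 + 0.056960 + 0.012523 = 0.78864.
⟨E⟩ = 0.011239 eV, ⟨E²⟩ = 0.00037801 eV².
C_V/k_B = (⟨E²⟩ − ⟨E⟩²)/(kT)² = (0.00037801 − 0.00012632)/0.00037924 = 0.664.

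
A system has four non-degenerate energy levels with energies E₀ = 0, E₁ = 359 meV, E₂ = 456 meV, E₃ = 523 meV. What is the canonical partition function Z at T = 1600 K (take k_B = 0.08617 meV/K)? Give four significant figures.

Z = 1.133

k_BT = 0.08617 × 1600 K = 137.872 meV.
Eᵢ/kT = 0, 2.60386, 3.30742, 3.79337.
Z = Σ e^(−Eᵢ/kT) = e^(−0) + e^(−2.60386) + e^(−3.30742) + e^(−3.79337) = 1.00000 + 0.0739874 + 0.0366105 + 0.0225196 = 1.13312.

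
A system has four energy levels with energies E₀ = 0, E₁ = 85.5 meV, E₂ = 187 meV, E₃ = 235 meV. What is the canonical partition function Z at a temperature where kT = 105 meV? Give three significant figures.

Eᵢ/kT = 0, 0.81429, 1.7810, 2.2381.
Z = Σ e^(−Eᵢ/kT) = e^(−0) + e^(−0.81429) + e^(−1.7810) + e^(−2.2381) = 1.0000 + 0.44295 + 0.16847 + 0.10666 = 1.7181.

Z = 1.72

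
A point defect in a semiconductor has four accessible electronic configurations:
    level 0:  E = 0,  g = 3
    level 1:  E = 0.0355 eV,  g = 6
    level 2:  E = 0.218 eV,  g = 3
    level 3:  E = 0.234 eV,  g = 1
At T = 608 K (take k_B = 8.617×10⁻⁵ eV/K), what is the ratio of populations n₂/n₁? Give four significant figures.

k_BT = 8.617×10⁻⁵ × 608 K = 0.0523914 eV.
n₂/n₁ = (g₂/g₁) exp[−(E₂−E₁)/kT] = (3/6) × exp(−(0.1825 eV)/(0.0523914 eV)) = (3/6) × exp(-3.48340) = 0.01535.

0.01535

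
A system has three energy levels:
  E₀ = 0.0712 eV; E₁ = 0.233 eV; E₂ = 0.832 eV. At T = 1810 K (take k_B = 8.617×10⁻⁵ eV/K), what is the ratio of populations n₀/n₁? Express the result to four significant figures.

k_BT = 8.617×10⁻⁵ × 1810 K = 0.155968 eV.
n₀/n₁ = exp[−(E₀−E₁)/kT] = exp(−(-0.1618 eV)/(0.155968 eV)) = exp(1.03739) = 2.822.

2.822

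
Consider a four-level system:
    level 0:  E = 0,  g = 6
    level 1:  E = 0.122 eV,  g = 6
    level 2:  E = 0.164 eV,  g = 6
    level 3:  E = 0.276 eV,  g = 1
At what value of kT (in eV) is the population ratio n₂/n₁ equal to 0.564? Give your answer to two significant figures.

n₂/n₁ = (g₂/g₁) exp[−(E₂−E₁)/kT] = 0.564.
⇒ (E₂−E₁)/kT = ln((6/6)/0.564) = ln(1.773) = 0.5727.
kT = 0.042 eV / 0.5727 = 0.073 eV.

0.073 eV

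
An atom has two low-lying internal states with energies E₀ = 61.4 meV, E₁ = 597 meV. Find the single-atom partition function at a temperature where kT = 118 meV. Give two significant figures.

Z = 0.60

Eᵢ/kT = 0.5203, 5.059.
Z = Σ e^(−Eᵢ/kT) = e^(−0.5203) + e^(−5.059) = 0.5943 + 0.006352 = 0.6007.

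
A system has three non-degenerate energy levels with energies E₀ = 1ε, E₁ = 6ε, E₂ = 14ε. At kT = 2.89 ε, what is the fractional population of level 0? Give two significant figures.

0.84

Eᵢ/kT = 0.3460, 2.076, 4.844.
Z = Σ e^(−Eᵢ/kT) = e^(−0.3460) + e^(−2.076) + e^(−4.844) = 0.7075 + 0.1254 + 0.007875 = 0.8408.
P₀ = e^(−E₀/kT) / Z = 0.7075/0.8408 = 0.84.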